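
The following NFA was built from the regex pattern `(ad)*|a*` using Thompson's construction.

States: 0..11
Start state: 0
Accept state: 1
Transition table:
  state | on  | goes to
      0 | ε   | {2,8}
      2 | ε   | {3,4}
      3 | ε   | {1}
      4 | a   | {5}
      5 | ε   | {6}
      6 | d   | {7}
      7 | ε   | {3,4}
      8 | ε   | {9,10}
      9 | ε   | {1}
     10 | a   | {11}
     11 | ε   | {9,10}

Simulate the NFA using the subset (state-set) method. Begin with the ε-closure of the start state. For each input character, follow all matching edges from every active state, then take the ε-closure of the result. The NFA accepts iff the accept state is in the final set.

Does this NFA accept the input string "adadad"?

Answer: ACCEPT

Derivation:
S₀ = ε-closure({0}) = {0,1,2,3,4,8,9,10}
'a' @ 1: {1,5,6,9,10,11}  ✓accept
'd' @ 2: {1,3,4,7}  ✓accept
'a' @ 3: {5,6}
'd' @ 4: {1,3,4,7}  ✓accept
'a' @ 5: {5,6}
'd' @ 6: {1,3,4,7}  ✓accept
final: {1,3,4,7}; accept 1 in set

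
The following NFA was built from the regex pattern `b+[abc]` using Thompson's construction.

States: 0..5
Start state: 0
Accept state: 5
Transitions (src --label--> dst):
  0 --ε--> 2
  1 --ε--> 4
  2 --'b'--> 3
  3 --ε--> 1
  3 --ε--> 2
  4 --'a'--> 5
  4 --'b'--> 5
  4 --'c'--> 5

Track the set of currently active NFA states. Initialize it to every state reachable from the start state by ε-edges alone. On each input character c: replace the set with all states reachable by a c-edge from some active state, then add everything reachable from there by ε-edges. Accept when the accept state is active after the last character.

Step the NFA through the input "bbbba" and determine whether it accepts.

start: ε-closure({0}) = {0,2}
'b' @ 1: {1,2,3,4}
'b' @ 2: {1,2,3,4,5}  ✓accept
'b' @ 3: {1,2,3,4,5}  ✓accept
'b' @ 4: {1,2,3,4,5}  ✓accept
'a' @ 5: {5}  ✓accept
after full input: {5}  (accept=5 in)

Answer: ACCEPT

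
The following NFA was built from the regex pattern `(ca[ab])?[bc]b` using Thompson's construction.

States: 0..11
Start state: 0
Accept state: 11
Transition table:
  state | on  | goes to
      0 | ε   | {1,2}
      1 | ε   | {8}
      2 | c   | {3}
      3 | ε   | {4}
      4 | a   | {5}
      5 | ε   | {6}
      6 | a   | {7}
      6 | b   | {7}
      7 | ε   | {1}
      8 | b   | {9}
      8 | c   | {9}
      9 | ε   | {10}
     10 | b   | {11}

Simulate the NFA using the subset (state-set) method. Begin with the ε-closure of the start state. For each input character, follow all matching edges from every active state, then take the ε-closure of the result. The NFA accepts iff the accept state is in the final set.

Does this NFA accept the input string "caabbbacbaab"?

Answer: REJECT

Trace:
initial (ε-close {0}): {0,1,2,8}
'c' @ 1: {3,4,9,10}
'a' @ 2: {5,6}
'a' @ 3: {1,7,8}
'b' @ 4: {9,10}
'b' @ 5: {11}  [accepting]
'b' @ 6: {}  — state set empty
rest 'acbaab' ignored (set empty)
end set {} — state 11 not in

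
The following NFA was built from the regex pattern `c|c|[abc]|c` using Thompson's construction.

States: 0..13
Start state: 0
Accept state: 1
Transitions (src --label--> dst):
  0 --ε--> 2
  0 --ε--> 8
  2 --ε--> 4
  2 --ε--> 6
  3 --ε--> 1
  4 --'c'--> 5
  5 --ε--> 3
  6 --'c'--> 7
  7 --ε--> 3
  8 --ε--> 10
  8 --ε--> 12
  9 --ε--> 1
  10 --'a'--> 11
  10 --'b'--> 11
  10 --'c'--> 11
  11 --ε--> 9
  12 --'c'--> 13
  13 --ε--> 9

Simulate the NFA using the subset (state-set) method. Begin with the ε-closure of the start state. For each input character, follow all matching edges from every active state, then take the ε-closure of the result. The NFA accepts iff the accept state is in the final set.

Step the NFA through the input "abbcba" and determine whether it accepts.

Answer: REJECT

Derivation:
S₀ = ε-closure({0}) = {0,2,4,6,8,10,12}
'a' @ 1: {1,9,11}  ✓accept
'b' @ 2: {}  — no active states
rest 'bcba' ignored (set empty)
final: {}; accept 1 not in set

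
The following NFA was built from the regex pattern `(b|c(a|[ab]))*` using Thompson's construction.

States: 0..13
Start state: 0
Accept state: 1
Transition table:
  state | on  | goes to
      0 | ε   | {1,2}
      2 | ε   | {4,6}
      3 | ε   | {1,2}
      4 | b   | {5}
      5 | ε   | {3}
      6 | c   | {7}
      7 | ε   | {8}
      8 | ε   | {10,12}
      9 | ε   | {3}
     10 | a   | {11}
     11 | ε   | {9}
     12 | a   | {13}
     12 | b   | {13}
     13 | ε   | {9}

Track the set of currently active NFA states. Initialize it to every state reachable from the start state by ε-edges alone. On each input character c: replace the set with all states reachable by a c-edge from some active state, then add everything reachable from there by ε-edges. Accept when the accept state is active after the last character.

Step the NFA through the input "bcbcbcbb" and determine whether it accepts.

start: ε-closure({0}) = {0,1,2,4,6}
'b' @ 1: {1,2,3,4,5,6}  [accepting]
'c' @ 2: {7,8,10,12}
'b' @ 3: {1,2,3,4,6,9,13}  [accepting]
'c' @ 4: {7,8,10,12}
'b' @ 5: {1,2,3,4,6,9,13}  [accepting]
'c' @ 6: {7,8,10,12}
'b' @ 7: {1,2,3,4,6,9,13}  [accepting]
'b' @ 8: {1,2,3,4,5,6}  [accepting]
after full input: {1,2,3,4,5,6}  (accept=1 in)

Answer: ACCEPT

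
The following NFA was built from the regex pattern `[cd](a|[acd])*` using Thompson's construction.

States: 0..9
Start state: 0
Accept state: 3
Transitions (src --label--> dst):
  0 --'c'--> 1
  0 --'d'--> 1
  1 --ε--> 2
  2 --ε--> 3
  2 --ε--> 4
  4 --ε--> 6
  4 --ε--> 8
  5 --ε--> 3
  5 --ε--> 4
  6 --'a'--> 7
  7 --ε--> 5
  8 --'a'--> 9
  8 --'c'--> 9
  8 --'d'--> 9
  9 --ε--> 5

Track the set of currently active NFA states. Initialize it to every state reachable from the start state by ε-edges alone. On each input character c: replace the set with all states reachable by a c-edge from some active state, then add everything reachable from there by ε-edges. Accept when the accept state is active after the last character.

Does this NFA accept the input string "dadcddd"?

Answer: ACCEPT

Trace:
initial (ε-close {0}): {0}
'd' @ 1: {1,2,3,4,6,8}  (accept∈set)
'a' @ 2: {3,4,5,6,7,8,9}  (accept∈set)
'd' @ 3: {3,4,5,6,8,9}  (accept∈set)
'c' @ 4: {3,4,5,6,8,9}  (accept∈set)
'd' @ 5: {3,4,5,6,8,9}  (accept∈set)
'd' @ 6: {3,4,5,6,8,9}  (accept∈set)
'd' @ 7: {3,4,5,6,8,9}  (accept∈set)
final: {3,4,5,6,8,9}; accept 3 in set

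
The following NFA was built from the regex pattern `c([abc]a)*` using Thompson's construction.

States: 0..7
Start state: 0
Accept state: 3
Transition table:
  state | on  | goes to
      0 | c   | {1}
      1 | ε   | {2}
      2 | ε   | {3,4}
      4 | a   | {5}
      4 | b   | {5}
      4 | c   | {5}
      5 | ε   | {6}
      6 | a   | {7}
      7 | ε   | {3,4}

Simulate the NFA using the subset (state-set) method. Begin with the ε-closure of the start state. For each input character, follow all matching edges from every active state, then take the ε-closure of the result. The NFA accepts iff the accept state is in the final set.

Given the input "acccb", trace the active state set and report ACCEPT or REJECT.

Answer: REJECT

Derivation:
S₀ = ε-closure({0}) = {0}
'a' @ 1: {}  — dead — no transitions
rest 'cccb' ignored (set empty)
end set {} — state 3 not in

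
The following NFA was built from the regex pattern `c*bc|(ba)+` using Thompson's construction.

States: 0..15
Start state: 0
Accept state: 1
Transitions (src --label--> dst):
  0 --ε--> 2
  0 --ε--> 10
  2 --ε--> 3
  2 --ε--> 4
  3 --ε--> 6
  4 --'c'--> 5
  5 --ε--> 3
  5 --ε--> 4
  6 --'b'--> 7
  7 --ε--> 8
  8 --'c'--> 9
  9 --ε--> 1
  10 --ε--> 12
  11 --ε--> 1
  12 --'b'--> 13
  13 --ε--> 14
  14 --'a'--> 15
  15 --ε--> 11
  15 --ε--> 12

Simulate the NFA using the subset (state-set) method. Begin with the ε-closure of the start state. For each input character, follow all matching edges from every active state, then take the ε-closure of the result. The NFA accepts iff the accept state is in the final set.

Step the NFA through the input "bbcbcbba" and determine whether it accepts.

start: ε-closure({0}) = {0,2,3,4,6,10,12}
'b' @ 1: {7,8,13,14}
'b' @ 2: {}  — dead — no transitions
rest 'cbcbba' ignored (set empty)
after full input: {}  (accept=1 not in)

Answer: REJECT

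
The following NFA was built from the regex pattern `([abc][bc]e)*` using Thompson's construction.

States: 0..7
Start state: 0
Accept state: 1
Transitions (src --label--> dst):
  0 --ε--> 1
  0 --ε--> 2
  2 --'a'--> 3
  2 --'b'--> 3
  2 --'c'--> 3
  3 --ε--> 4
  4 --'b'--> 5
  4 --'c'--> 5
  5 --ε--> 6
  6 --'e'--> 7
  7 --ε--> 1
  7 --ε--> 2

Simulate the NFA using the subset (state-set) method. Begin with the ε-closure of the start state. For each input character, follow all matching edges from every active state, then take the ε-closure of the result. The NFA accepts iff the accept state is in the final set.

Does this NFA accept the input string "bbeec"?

Answer: REJECT

Trace:
start: ε-closure({0}) = {0,1,2}
'b' @ 1: {3,4}
'b' @ 2: {5,6}
'e' @ 3: {1,2,7}  [accepting]
'e' @ 4: {}  — state set empty
rest 'c' ignored (set empty)
end set {} — state 1 not in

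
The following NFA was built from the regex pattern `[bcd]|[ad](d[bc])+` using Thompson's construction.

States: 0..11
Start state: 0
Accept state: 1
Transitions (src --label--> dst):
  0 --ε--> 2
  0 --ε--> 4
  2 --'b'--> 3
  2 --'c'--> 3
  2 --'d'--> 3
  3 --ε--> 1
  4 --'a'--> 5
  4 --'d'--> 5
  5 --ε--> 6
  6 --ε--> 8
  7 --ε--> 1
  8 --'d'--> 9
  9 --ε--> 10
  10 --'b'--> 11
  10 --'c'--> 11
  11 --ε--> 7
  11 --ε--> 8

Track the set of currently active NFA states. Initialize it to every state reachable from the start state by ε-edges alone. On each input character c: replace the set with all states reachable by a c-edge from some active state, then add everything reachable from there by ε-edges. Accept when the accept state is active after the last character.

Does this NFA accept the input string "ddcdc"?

initial (ε-close {0}): {0,2,4}
'd' @ 1: {1,3,5,6,8}  ✓accept
'd' @ 2: {9,10}
'c' @ 3: {1,7,8,11}  ✓accept
'd' @ 4: {9,10}
'c' @ 5: {1,7,8,11}  ✓accept
after full input: {1,7,8,11}  (accept=1 in)

Answer: ACCEPT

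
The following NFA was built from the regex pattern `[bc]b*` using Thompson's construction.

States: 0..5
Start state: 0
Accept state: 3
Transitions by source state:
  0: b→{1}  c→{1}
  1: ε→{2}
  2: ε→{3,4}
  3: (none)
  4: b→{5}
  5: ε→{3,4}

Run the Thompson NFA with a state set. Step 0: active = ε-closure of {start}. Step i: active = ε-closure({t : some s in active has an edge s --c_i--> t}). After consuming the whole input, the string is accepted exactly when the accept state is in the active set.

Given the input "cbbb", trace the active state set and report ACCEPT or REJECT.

Answer: ACCEPT

Trace:
start: ε-closure({0}) = {0}
'c' @ 1: {1,2,3,4}  ✓accept
'b' @ 2: {3,4,5}  ✓accept
'b' @ 3: {3,4,5}  ✓accept
'b' @ 4: {3,4,5}  ✓accept
final: {3,4,5}; accept 3 in set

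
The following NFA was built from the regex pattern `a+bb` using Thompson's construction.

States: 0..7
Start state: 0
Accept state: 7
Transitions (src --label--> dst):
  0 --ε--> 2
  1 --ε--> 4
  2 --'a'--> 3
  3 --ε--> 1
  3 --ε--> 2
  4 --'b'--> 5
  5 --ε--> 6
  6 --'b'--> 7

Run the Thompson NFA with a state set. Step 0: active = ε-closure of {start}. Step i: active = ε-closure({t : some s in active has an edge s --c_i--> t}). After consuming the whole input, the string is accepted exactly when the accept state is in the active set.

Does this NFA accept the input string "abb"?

start: ε-closure({0}) = {0,2}
'a' @ 1: {1,2,3,4}
'b' @ 2: {5,6}
'b' @ 3: {7}  [accepting]
after full input: {7}  (accept=7 in)

Answer: ACCEPT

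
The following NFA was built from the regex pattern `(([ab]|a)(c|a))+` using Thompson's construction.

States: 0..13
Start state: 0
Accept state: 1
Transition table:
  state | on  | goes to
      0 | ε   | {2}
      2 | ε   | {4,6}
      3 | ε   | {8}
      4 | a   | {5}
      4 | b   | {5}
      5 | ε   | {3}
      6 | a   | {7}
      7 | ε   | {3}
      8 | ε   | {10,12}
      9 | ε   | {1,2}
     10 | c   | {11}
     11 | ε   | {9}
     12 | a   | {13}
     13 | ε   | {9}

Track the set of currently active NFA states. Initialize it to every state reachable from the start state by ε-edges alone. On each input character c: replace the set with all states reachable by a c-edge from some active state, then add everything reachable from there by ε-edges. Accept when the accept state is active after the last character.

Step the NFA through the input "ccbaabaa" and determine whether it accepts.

Answer: REJECT

Steps:
initial (ε-close {0}): {0,2,4,6}
'c' @ 1: {}  — dead — no transitions
rest 'cbaabaa' ignored (set empty)
end set {} — state 1 not in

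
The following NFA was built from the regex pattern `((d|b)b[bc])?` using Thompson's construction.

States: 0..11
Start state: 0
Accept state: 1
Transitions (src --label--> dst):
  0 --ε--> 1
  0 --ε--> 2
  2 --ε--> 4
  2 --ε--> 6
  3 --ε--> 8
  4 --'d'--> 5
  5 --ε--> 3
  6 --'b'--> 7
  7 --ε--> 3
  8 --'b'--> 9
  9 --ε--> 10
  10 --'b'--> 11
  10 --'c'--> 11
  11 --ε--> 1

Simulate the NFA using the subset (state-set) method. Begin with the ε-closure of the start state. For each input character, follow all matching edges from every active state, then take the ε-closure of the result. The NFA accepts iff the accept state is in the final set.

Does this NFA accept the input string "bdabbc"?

S₀ = ε-closure({0}) = {0,1,2,4,6}
'b' @ 1: {3,7,8}
'd' @ 2: {}  — no active states
rest 'abbc' ignored (set empty)
final: {}; accept 1 not in set

Answer: REJECT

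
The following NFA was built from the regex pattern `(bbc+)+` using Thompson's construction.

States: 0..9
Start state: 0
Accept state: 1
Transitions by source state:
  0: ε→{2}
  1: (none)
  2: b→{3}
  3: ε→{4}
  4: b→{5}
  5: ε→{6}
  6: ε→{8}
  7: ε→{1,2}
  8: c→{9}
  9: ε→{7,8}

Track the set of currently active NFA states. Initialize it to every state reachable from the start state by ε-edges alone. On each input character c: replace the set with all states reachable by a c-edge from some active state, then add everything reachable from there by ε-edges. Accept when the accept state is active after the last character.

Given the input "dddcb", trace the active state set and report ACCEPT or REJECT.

initial (ε-close {0}): {0,2}
'd' @ 1: {}  — no active states
rest 'ddcb' ignored (set empty)
final: {}; accept 1 not in set

Answer: REJECT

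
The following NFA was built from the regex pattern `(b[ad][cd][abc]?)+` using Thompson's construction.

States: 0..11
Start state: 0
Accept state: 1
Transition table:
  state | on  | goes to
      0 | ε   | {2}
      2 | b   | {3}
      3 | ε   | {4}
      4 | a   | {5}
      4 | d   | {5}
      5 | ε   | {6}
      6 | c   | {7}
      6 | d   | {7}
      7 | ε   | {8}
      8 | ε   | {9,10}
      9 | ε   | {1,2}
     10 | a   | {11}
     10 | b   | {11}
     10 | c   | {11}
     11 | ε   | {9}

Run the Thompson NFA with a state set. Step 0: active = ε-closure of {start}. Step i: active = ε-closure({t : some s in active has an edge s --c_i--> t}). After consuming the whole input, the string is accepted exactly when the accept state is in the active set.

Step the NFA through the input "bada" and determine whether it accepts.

Answer: ACCEPT

Derivation:
S₀ = ε-closure({0}) = {0,2}
'b' @ 1: {3,4}
'a' @ 2: {5,6}
'd' @ 3: {1,2,7,8,9,10}  [accepting]
'a' @ 4: {1,2,9,11}  [accepting]
final: {1,2,9,11}; accept 1 in set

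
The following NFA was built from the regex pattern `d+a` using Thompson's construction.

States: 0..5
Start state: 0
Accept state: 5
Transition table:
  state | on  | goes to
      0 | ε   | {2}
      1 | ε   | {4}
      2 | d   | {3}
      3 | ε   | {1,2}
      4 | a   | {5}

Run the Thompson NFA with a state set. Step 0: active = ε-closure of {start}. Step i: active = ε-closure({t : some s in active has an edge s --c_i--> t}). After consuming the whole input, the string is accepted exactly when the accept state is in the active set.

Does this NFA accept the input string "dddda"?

Answer: ACCEPT

Trace:
start: ε-closure({0}) = {0,2}
'd' @ 1: {1,2,3,4}
'd' @ 2: {1,2,3,4}
'd' @ 3: {1,2,3,4}
'd' @ 4: {1,2,3,4}
'a' @ 5: {5}  ✓accept
final: {5}; accept 5 in set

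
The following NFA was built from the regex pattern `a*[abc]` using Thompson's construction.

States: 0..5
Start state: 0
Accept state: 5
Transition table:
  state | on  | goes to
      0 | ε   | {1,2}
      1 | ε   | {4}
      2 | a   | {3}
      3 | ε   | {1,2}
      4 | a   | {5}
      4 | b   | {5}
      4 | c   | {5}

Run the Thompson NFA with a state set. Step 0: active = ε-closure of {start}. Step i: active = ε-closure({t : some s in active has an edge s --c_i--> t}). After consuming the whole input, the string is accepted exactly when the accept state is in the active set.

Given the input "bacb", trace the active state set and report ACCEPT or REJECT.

initial (ε-close {0}): {0,1,2,4}
'b' @ 1: {5}  (accept∈set)
'a' @ 2: {}  — no active states
rest 'cb' ignored (set empty)
final: {}; accept 5 not in set

Answer: REJECT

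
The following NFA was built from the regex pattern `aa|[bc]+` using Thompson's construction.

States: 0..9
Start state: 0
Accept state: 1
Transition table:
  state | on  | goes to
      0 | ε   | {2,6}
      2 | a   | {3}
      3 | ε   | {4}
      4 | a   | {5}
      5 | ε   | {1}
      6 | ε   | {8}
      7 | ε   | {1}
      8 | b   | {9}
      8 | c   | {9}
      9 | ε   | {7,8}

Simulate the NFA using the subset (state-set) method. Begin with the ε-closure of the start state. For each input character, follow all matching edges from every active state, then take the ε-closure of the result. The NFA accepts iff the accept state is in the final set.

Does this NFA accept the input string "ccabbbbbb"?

initial (ε-close {0}): {0,2,6,8}
'c' @ 1: {1,7,8,9}  (accept∈set)
'c' @ 2: {1,7,8,9}  (accept∈set)
'a' @ 3: {}  — state set empty
rest 'bbbbbb' ignored (set empty)
after full input: {}  (accept=1 not in)

Answer: REJECT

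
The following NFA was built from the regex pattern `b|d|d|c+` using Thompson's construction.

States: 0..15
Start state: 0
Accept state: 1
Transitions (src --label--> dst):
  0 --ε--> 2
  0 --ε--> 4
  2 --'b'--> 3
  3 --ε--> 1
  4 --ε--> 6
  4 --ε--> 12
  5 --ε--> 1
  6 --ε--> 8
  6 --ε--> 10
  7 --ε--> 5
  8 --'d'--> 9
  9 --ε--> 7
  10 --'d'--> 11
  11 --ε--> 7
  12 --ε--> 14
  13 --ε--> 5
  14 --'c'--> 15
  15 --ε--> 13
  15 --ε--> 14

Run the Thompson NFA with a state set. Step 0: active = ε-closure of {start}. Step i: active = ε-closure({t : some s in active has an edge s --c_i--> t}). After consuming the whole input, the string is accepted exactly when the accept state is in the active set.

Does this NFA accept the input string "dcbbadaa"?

S₀ = ε-closure({0}) = {0,2,4,6,8,10,12,14}
'd' @ 1: {1,5,7,9,11}  ✓accept
'c' @ 2: {}  — state set empty
rest 'bbadaa' ignored (set empty)
end set {} — state 1 not in

Answer: REJECT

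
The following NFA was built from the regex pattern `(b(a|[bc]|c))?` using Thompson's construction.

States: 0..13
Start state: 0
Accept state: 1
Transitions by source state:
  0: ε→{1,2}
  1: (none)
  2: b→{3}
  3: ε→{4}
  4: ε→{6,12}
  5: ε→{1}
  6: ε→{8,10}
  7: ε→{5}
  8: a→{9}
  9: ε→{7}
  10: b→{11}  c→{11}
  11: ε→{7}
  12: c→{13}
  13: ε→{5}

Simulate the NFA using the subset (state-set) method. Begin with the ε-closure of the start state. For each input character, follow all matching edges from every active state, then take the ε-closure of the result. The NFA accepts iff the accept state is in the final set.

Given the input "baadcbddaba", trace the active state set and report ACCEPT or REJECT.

Answer: REJECT

Steps:
S₀ = ε-closure({0}) = {0,1,2}
'b' @ 1: {3,4,6,8,10,12}
'a' @ 2: {1,5,7,9}  ✓accept
'a' @ 3: {}  — no active states
rest 'dcbddaba' ignored (set empty)
final: {}; accept 1 not in set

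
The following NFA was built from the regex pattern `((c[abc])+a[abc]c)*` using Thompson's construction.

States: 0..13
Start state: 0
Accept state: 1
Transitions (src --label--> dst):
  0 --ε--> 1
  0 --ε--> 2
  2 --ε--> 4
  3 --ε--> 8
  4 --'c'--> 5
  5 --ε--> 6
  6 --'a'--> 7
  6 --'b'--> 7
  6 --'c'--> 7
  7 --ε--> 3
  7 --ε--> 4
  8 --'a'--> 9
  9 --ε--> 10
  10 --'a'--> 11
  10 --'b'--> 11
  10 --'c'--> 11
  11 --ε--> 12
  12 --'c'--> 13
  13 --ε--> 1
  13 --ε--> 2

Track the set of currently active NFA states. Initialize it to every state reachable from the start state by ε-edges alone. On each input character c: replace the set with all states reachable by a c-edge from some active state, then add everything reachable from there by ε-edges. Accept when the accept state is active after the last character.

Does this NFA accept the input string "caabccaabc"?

start: ε-closure({0}) = {0,1,2,4}
'c' @ 1: {5,6}
'a' @ 2: {3,4,7,8}
'a' @ 3: {9,10}
'b' @ 4: {11,12}
'c' @ 5: {1,2,4,13}  ✓accept
'c' @ 6: {5,6}
'a' @ 7: {3,4,7,8}
'a' @ 8: {9,10}
'b' @ 9: {11,12}
'c' @ 10: {1,2,4,13}  ✓accept
end set {1,2,4,13} — state 1 in

Answer: ACCEPT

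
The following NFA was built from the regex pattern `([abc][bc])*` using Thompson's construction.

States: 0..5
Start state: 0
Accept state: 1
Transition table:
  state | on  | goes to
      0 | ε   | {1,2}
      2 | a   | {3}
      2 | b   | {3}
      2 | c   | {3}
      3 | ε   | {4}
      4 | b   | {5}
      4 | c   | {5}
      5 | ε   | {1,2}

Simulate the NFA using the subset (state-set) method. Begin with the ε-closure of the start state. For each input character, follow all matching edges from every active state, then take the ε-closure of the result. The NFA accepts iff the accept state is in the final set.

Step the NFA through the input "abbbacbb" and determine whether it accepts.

start: ε-closure({0}) = {0,1,2}
'a' @ 1: {3,4}
'b' @ 2: {1,2,5}  [accepting]
'b' @ 3: {3,4}
'b' @ 4: {1,2,5}  [accepting]
'a' @ 5: {3,4}
'c' @ 6: {1,2,5}  [accepting]
'b' @ 7: {3,4}
'b' @ 8: {1,2,5}  [accepting]
after full input: {1,2,5}  (accept=1 in)

Answer: ACCEPT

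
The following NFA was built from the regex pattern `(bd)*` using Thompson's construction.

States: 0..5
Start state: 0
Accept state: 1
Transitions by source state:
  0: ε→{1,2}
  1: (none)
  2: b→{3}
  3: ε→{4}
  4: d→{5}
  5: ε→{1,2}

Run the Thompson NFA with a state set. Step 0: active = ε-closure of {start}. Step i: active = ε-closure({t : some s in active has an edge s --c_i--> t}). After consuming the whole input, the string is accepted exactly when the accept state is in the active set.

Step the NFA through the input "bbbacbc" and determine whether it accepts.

S₀ = ε-closure({0}) = {0,1,2}
'b' @ 1: {3,4}
'b' @ 2: {}  — no active states
rest 'bacbc' ignored (set empty)
final: {}; accept 1 not in set

Answer: REJECT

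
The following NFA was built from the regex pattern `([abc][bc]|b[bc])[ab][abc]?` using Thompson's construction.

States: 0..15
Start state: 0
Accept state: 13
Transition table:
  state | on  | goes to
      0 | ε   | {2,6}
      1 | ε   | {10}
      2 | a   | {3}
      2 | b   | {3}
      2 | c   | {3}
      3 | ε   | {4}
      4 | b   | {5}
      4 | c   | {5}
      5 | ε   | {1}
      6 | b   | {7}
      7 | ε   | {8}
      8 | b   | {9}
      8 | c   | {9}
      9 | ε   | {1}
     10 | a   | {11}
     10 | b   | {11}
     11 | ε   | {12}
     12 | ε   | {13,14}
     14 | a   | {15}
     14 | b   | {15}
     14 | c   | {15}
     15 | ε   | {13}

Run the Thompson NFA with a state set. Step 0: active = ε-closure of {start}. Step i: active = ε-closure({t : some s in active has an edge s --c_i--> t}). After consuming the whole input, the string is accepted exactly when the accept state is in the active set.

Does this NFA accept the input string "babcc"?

start: ε-closure({0}) = {0,2,6}
'b' @ 1: {3,4,7,8}
'a' @ 2: {}  — no active states
rest 'bcc' ignored (set empty)
after full input: {}  (accept=13 not in)

Answer: REJECT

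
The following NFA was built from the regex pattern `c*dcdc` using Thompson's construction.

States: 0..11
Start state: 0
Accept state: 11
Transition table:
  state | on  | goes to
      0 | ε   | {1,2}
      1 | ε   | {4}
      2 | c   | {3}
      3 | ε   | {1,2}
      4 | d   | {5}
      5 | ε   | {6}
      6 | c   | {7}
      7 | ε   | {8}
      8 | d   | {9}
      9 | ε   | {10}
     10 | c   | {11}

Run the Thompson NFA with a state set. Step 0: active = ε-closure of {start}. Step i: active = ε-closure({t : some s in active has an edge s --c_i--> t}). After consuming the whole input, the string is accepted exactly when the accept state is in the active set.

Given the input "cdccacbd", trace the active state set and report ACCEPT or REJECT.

Answer: REJECT

Steps:
start: ε-closure({0}) = {0,1,2,4}
'c' @ 1: {1,2,3,4}
'd' @ 2: {5,6}
'c' @ 3: {7,8}
'c' @ 4: {}  — state set empty
rest 'acbd' ignored (set empty)
final: {}; accept 11 not in set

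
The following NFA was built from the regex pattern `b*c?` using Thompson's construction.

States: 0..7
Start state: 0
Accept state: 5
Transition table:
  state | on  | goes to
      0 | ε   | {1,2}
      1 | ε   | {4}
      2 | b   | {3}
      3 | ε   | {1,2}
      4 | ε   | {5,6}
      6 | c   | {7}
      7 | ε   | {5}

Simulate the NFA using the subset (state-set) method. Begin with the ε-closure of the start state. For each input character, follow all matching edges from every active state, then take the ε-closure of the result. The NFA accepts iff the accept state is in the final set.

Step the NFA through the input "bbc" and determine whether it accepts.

S₀ = ε-closure({0}) = {0,1,2,4,5,6}
'b' @ 1: {1,2,3,4,5,6}  ✓accept
'b' @ 2: {1,2,3,4,5,6}  ✓accept
'c' @ 3: {5,7}  ✓accept
after full input: {5,7}  (accept=5 in)

Answer: ACCEPT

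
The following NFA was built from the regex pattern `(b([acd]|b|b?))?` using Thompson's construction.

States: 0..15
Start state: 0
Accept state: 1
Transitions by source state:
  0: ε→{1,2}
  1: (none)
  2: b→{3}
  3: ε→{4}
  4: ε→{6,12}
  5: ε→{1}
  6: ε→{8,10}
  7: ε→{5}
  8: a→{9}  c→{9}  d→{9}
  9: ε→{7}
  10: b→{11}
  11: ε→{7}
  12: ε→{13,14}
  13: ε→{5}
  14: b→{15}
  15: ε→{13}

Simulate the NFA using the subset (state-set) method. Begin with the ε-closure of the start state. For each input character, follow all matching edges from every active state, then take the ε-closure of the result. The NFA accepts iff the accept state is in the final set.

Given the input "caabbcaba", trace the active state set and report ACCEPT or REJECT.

start: ε-closure({0}) = {0,1,2}
'c' @ 1: {}  — dead — no transitions
rest 'aabbcaba' ignored (set empty)
after full input: {}  (accept=1 not in)

Answer: REJECT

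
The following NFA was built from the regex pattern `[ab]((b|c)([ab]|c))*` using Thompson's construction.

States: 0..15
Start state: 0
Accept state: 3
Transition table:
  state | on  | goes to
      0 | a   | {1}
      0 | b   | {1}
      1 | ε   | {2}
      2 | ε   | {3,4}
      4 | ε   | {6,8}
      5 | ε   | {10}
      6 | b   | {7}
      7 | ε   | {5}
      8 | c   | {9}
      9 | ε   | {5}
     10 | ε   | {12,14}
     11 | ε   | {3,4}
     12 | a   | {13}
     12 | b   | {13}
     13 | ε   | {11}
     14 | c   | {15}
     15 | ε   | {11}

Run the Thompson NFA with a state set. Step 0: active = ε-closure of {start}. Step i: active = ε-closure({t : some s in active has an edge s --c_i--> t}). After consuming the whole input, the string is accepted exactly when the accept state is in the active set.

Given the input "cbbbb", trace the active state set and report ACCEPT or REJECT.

Answer: REJECT

Trace:
initial (ε-close {0}): {0}
'c' @ 1: {}  — no active states
rest 'bbbb' ignored (set empty)
final: {}; accept 3 not in set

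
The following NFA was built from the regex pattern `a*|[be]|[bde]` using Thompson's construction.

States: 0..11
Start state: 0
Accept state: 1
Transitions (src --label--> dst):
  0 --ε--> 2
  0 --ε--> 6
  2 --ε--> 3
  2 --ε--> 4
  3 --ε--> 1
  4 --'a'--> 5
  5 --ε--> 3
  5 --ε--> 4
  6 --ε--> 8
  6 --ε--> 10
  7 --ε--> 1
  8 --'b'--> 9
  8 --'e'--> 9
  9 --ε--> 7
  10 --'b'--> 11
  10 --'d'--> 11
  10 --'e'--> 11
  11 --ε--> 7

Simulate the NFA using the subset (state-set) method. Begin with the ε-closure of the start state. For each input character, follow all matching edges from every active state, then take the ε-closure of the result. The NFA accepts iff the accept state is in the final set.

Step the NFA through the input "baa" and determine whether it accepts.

initial (ε-close {0}): {0,1,2,3,4,6,8,10}
'b' @ 1: {1,7,9,11}  ✓accept
'a' @ 2: {}  — dead — no transitions
rest 'a' ignored (set empty)
final: {}; accept 1 not in set

Answer: REJECT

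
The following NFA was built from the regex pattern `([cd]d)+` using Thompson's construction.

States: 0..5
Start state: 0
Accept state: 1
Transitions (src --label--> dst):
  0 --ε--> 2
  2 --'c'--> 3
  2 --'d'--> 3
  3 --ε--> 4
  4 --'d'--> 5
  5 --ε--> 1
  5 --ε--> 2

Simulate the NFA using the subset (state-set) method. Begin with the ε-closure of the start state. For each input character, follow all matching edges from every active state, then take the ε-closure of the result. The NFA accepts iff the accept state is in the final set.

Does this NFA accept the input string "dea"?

Answer: REJECT

Trace:
start: ε-closure({0}) = {0,2}
'd' @ 1: {3,4}
'e' @ 2: {}  — dead — no transitions
rest 'a' ignored (set empty)
final: {}; accept 1 not in set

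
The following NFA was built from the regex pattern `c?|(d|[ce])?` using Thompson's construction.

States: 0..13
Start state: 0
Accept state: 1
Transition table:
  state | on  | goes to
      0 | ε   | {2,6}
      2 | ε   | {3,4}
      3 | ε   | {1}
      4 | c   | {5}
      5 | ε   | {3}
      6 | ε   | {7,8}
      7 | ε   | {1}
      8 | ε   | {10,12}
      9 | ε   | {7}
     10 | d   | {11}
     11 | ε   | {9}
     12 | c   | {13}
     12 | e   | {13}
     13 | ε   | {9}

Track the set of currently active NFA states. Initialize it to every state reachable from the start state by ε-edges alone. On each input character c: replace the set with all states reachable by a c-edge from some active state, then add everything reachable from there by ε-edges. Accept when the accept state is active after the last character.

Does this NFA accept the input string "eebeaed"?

S₀ = ε-closure({0}) = {0,1,2,3,4,6,7,8,10,12}
'e' @ 1: {1,7,9,13}  [accepting]
'e' @ 2: {}  — dead — no transitions
rest 'beaed' ignored (set empty)
final: {}; accept 1 not in set

Answer: REJECT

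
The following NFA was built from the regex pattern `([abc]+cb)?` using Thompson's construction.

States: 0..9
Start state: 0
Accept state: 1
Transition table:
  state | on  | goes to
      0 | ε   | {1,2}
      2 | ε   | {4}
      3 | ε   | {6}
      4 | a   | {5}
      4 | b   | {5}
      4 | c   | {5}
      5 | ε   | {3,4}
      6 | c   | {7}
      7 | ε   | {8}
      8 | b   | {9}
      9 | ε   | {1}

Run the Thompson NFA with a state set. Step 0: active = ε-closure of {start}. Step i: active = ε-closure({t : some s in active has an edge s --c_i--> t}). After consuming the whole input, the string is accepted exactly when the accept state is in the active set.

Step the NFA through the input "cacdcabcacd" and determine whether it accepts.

start: ε-closure({0}) = {0,1,2,4}
'c' @ 1: {3,4,5,6}
'a' @ 2: {3,4,5,6}
'c' @ 3: {3,4,5,6,7,8}
'd' @ 4: {}  — no active states
rest 'cabcacd' ignored (set empty)
final: {}; accept 1 not in set

Answer: REJECT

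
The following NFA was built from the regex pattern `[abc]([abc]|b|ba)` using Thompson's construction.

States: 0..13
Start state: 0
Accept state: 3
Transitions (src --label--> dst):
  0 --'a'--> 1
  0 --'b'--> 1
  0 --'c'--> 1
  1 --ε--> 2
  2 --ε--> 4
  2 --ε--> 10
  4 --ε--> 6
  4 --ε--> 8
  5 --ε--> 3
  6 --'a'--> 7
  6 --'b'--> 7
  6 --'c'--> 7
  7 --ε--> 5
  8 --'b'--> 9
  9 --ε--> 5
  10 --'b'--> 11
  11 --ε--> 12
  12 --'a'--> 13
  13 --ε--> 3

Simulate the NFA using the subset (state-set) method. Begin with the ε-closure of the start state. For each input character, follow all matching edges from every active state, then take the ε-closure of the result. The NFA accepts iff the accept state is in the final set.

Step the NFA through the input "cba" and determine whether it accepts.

Answer: ACCEPT

Trace:
S₀ = ε-closure({0}) = {0}
'c' @ 1: {1,2,4,6,8,10}
'b' @ 2: {3,5,7,9,11,12}  ✓accept
'a' @ 3: {3,13}  ✓accept
after full input: {3,13}  (accept=3 in)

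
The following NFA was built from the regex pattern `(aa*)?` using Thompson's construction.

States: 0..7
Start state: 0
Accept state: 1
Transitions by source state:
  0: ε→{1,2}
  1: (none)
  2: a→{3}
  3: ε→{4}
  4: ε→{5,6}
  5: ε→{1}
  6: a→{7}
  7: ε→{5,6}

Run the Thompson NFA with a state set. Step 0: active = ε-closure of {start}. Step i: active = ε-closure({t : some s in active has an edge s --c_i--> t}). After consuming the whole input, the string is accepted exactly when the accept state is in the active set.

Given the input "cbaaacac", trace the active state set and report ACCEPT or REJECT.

initial (ε-close {0}): {0,1,2}
'c' @ 1: {}  — dead — no transitions
rest 'baaacac' ignored (set empty)
final: {}; accept 1 not in set

Answer: REJECT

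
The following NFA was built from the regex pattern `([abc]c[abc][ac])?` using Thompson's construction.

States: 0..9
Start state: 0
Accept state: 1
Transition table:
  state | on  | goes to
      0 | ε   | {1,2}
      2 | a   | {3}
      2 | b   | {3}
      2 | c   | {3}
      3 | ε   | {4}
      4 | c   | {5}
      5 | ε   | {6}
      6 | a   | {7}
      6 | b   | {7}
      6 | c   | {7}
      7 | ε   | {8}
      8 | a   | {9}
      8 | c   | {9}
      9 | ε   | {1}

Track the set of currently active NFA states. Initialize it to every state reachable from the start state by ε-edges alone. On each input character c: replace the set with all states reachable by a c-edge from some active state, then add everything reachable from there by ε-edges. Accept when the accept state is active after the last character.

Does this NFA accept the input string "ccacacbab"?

Answer: REJECT

Trace:
initial (ε-close {0}): {0,1,2}
'c' @ 1: {3,4}
'c' @ 2: {5,6}
'a' @ 3: {7,8}
'c' @ 4: {1,9}  ✓accept
'a' @ 5: {}  — state set empty
rest 'cbab' ignored (set empty)
end set {} — state 1 not in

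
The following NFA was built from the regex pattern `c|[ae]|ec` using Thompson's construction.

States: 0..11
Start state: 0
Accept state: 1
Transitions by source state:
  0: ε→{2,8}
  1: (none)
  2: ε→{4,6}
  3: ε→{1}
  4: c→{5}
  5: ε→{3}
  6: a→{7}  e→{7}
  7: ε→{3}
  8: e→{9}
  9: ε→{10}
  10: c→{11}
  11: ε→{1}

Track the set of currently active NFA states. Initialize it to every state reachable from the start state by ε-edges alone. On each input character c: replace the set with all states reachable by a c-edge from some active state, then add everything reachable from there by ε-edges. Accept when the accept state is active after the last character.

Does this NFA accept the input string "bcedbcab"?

Answer: REJECT

Trace:
initial (ε-close {0}): {0,2,4,6,8}
'b' @ 1: {}  — state set empty
rest 'cedbcab' ignored (set empty)
after full input: {}  (accept=1 not in)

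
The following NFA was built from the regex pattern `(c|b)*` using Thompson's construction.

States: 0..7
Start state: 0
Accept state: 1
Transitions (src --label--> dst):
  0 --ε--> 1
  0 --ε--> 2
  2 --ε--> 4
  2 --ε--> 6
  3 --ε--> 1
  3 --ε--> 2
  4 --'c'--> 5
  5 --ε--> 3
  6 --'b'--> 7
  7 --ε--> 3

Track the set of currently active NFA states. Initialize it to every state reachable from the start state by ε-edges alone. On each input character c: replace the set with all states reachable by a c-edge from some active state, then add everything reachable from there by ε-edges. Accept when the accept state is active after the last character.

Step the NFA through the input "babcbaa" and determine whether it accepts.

initial (ε-close {0}): {0,1,2,4,6}
'b' @ 1: {1,2,3,4,6,7}  (accept∈set)
'a' @ 2: {}  — state set empty
rest 'bcbaa' ignored (set empty)
after full input: {}  (accept=1 not in)

Answer: REJECT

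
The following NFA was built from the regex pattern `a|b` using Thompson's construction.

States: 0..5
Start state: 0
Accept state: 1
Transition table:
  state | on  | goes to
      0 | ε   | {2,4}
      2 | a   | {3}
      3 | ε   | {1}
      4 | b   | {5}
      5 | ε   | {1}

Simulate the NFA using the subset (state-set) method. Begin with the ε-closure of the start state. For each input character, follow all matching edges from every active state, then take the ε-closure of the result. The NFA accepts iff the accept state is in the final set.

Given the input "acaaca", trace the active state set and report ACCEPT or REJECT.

S₀ = ε-closure({0}) = {0,2,4}
'a' @ 1: {1,3}  (accept∈set)
'c' @ 2: {}  — no active states
rest 'aaca' ignored (set empty)
end set {} — state 1 not in

Answer: REJECT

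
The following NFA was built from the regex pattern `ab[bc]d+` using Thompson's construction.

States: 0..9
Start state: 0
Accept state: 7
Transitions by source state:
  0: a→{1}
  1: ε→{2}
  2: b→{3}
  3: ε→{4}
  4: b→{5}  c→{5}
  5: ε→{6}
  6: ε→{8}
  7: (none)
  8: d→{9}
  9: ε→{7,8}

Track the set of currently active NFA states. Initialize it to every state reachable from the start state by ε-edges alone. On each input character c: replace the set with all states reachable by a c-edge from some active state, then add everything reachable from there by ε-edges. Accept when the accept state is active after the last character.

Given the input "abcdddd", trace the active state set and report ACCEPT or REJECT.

Answer: ACCEPT

Derivation:
initial (ε-close {0}): {0}
'a' @ 1: {1,2}
'b' @ 2: {3,4}
'c' @ 3: {5,6,8}
'd' @ 4: {7,8,9}  (accept∈set)
'd' @ 5: {7,8,9}  (accept∈set)
'd' @ 6: {7,8,9}  (accept∈set)
'd' @ 7: {7,8,9}  (accept∈set)
after full input: {7,8,9}  (accept=7 in)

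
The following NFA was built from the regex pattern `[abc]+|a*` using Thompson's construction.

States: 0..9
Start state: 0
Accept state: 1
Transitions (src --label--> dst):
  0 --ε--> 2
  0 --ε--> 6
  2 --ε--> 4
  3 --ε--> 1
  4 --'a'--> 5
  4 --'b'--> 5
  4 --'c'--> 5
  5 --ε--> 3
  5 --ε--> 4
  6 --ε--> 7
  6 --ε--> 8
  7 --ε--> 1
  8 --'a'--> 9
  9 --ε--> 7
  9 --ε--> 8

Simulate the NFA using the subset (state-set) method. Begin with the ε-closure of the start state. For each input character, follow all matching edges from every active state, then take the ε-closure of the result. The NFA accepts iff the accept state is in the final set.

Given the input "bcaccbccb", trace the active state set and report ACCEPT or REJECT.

Answer: ACCEPT

Steps:
start: ε-closure({0}) = {0,1,2,4,6,7,8}
'b' @ 1: {1,3,4,5}  ✓accept
'c' @ 2: {1,3,4,5}  ✓accept
'a' @ 3: {1,3,4,5}  ✓accept
'c' @ 4: {1,3,4,5}  ✓accept
'c' @ 5: {1,3,4,5}  ✓accept
'b' @ 6: {1,3,4,5}  ✓accept
'c' @ 7: {1,3,4,5}  ✓accept
'c' @ 8: {1,3,4,5}  ✓accept
'b' @ 9: {1,3,4,5}  ✓accept
after full input: {1,3,4,5}  (accept=1 in)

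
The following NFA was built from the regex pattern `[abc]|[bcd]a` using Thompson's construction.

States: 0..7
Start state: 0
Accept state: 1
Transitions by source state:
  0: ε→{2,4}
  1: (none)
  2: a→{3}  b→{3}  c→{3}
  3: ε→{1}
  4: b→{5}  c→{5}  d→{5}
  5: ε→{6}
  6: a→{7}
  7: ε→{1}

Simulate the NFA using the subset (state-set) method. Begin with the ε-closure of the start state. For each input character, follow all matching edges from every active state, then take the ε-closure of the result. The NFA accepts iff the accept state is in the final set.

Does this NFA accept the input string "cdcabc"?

initial (ε-close {0}): {0,2,4}
'c' @ 1: {1,3,5,6}  (accept∈set)
'd' @ 2: {}  — dead — no transitions
rest 'cabc' ignored (set empty)
end set {} — state 1 not in

Answer: REJECT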